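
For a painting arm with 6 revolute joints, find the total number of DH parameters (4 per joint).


Given: 6 joints, 4 DH parameters per joint (d, theta, a, alpha)
Total DH parameters = number_of_joints * 4
Total = 6 * 4
Total = 24

24


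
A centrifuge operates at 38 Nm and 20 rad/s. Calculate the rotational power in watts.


Given: tau = 38 Nm, omega = 20 rad/s
Using P = tau * omega
P = 38 * 20
P = 760 W

760 W


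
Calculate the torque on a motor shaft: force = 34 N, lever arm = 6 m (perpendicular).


Given: F = 34 N, r = 6 m, angle = 90 deg (perpendicular)
Using tau = F * r * sin(90)
sin(90) = 1
tau = 34 * 6 * 1
tau = 204 Nm

204 Nm


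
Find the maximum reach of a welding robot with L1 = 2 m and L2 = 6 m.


Given: L1 = 2 m, L2 = 6 m
For a 2-link planar arm, max reach = L1 + L2 (fully extended)
Max reach = 2 + 6
Max reach = 8 m

8 m


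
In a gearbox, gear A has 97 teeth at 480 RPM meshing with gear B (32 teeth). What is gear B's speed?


Given: N1 = 97 teeth, w1 = 480 RPM, N2 = 32 teeth
Using N1*w1 = N2*w2
w2 = N1*w1 / N2
w2 = 97*480 / 32
w2 = 46560 / 32
w2 = 1455 RPM

1455 RPM


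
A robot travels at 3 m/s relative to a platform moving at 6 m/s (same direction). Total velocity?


Given: object velocity = 3 m/s, platform velocity = 6 m/s (same direction)
Using classical velocity addition: v_total = v_object + v_platform
v_total = 3 + 6
v_total = 9 m/s

9 m/s


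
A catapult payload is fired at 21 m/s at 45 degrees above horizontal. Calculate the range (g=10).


Given: v0 = 21 m/s, theta = 45 deg, g = 10 m/s^2
sin(2*45) = sin(90) = 1
Using R = v0^2 * sin(2*theta) / g
R = 21^2 * 1 / 10
R = 441 / 10
R = 441/10 m

441/10 m


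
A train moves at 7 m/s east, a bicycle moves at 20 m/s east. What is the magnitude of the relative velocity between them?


Given: v_A = 7 m/s east, v_B = 20 m/s east
Both move in the same direction; relative speed = |v_A - v_B|
|7 - 20| = |-13|
= 13 m/s

13 m/s


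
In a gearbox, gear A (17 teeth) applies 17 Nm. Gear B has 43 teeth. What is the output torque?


Given: N1 = 17, N2 = 43, T1 = 17 Nm
Using T2/T1 = N2/N1
T2 = T1 * N2 / N1
T2 = 17 * 43 / 17
T2 = 731 / 17
T2 = 43 Nm

43 Nm


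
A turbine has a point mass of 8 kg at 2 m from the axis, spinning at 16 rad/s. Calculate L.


Given: m = 8 kg, r = 2 m, omega = 16 rad/s
For a point mass: I = m*r^2
I = 8*2^2 = 8*4 = 32
L = I*omega = 32*16
L = 512 kg*m^2/s

512 kg*m^2/s


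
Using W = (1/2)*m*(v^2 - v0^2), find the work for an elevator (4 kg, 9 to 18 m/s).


Given: m = 4 kg, v0 = 9 m/s, v = 18 m/s
Using W = (1/2)*m*(v^2 - v0^2)
v^2 = 18^2 = 324
v0^2 = 9^2 = 81
v^2 - v0^2 = 324 - 81 = 243
W = (1/2)*4*243 = 486 J

486 J


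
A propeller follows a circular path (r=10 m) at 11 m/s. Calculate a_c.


Given: v = 11 m/s, r = 10 m
Using a_c = v^2 / r
a_c = 11^2 / 10
a_c = 121 / 10
a_c = 121/10 m/s^2

121/10 m/s^2


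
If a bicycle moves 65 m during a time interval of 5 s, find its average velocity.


Given: distance d = 65 m, time t = 5 s
Using v = d / t
v = 65 / 5
v = 13 m/s

13 m/s


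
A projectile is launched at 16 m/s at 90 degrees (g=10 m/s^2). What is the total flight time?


Given: v0 = 16 m/s, theta = 90 deg, g = 10 m/s^2
sin(90) = 1
Using T = 2*v0*sin(theta) / g
T = 2*16*1 / 10
T = 32 / 10
T = 16/5 s

16/5 s


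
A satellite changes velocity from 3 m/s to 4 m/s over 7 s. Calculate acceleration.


Given: initial velocity v0 = 3 m/s, final velocity v = 4 m/s, time t = 7 s
Using a = (v - v0) / t
a = (4 - 3) / 7
a = 1 / 7
a = 1/7 m/s^2

1/7 m/s^2


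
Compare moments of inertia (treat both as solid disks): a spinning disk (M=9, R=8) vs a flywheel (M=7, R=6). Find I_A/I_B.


Given: M1=9 kg, R1=8 m, M2=7 kg, R2=6 m
For a disk: I = (1/2)*M*R^2, so I_A/I_B = (M1*R1^2)/(M2*R2^2)
M1*R1^2 = 9*64 = 576
M2*R2^2 = 7*36 = 252
I_A/I_B = 576/252 = 16/7

16/7


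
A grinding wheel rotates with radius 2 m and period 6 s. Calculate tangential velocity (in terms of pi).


Given: radius r = 2 m, period T = 6 s
Using v = 2*pi*r / T
v = 2*pi*2 / 6
v = 4*pi / 6
v = 2/3*pi m/s

2/3*pi m/s


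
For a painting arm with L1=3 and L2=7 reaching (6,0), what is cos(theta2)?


Given: L1 = 3, L2 = 7, target (x, y) = (6, 0)
Using cos(theta2) = (x^2 + y^2 - L1^2 - L2^2) / (2*L1*L2)
x^2 + y^2 = 6^2 + 0 = 36
L1^2 + L2^2 = 9 + 49 = 58
Numerator = 36 - 58 = -22
Denominator = 2*3*7 = 42
cos(theta2) = -22/42 = -11/21

-11/21


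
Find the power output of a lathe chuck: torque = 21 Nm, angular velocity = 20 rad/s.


Given: tau = 21 Nm, omega = 20 rad/s
Using P = tau * omega
P = 21 * 20
P = 420 W

420 W


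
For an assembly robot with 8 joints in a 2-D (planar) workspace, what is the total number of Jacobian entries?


Given: task space dimension = 2, joints = 8
Jacobian is a 2 x 8 matrix
Total entries = rows * columns
Total = 2 * 8
Total = 16

16


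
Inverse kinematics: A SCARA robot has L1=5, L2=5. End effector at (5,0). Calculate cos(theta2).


Given: L1 = 5, L2 = 5, target (x, y) = (5, 0)
Using cos(theta2) = (x^2 + y^2 - L1^2 - L2^2) / (2*L1*L2)
x^2 + y^2 = 5^2 + 0 = 25
L1^2 + L2^2 = 25 + 25 = 50
Numerator = 25 - 50 = -25
Denominator = 2*5*5 = 50
cos(theta2) = -25/50 = -1/2

-1/2


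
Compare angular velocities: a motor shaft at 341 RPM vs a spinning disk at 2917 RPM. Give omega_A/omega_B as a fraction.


Given: RPM_A = 341, RPM_B = 2917
omega = 2*pi*RPM/60, so omega_A/omega_B = RPM_A / RPM_B
omega_A/omega_B = 341 / 2917
omega_A/omega_B = 341/2917

341/2917


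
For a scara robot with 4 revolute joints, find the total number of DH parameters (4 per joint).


Given: 4 joints, 4 DH parameters per joint (d, theta, a, alpha)
Total DH parameters = number_of_joints * 4
Total = 4 * 4
Total = 16

16


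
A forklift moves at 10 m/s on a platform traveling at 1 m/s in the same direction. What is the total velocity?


Given: object velocity = 10 m/s, platform velocity = 1 m/s (same direction)
Using classical velocity addition: v_total = v_object + v_platform
v_total = 10 + 1
v_total = 11 m/s

11 m/s


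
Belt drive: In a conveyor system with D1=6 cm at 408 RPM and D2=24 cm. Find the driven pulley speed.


Given: D1 = 6 cm, w1 = 408 RPM, D2 = 24 cm
Using D1*w1 = D2*w2
w2 = D1*w1 / D2
w2 = 6*408 / 24
w2 = 2448 / 24
w2 = 102 RPM

102 RPM


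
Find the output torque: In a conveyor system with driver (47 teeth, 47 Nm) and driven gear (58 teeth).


Given: N1 = 47, N2 = 58, T1 = 47 Nm
Using T2/T1 = N2/N1
T2 = T1 * N2 / N1
T2 = 47 * 58 / 47
T2 = 2726 / 47
T2 = 58 Nm

58 Nm


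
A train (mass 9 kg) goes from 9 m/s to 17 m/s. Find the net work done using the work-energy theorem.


Given: m = 9 kg, v0 = 9 m/s, v = 17 m/s
Using W = (1/2)*m*(v^2 - v0^2)
v^2 = 17^2 = 289
v0^2 = 9^2 = 81
v^2 - v0^2 = 289 - 81 = 208
W = (1/2)*9*208 = 936 J

936 J


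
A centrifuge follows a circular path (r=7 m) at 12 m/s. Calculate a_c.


Given: v = 12 m/s, r = 7 m
Using a_c = v^2 / r
a_c = 12^2 / 7
a_c = 144 / 7
a_c = 144/7 m/s^2

144/7 m/s^2


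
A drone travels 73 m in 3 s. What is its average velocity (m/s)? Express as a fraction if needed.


Given: distance d = 73 m, time t = 3 s
Using v = d / t
v = 73 / 3
v = 73/3 m/s

73/3 m/s


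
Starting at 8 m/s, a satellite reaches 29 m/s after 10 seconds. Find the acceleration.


Given: initial velocity v0 = 8 m/s, final velocity v = 29 m/s, time t = 10 s
Using a = (v - v0) / t
a = (29 - 8) / 10
a = 21 / 10
a = 21/10 m/s^2

21/10 m/s^2


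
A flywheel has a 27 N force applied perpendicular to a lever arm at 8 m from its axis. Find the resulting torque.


Given: F = 27 N, r = 8 m, angle = 90 deg (perpendicular)
Using tau = F * r * sin(90)
sin(90) = 1
tau = 27 * 8 * 1
tau = 216 Nm

216 Nm


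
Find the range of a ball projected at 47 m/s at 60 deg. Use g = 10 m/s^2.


Given: v0 = 47 m/s, theta = 60 deg, g = 10 m/s^2
sin(2*60) = sin(120) = sqrt(3)/2
Using R = v0^2 * sin(2*theta) / g
R = 47^2 * (sqrt(3)/2) / 10
R = 2209 * sqrt(3) / 20
R = 2209/20*sqrt(3) m

2209/20*sqrt(3) m


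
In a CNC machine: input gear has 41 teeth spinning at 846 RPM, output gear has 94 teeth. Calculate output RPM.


Given: N1 = 41 teeth, w1 = 846 RPM, N2 = 94 teeth
Using N1*w1 = N2*w2
w2 = N1*w1 / N2
w2 = 41*846 / 94
w2 = 34686 / 94
w2 = 369 RPM

369 RPM


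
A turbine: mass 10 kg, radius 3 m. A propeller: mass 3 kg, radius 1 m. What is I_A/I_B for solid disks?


Given: M1=10 kg, R1=3 m, M2=3 kg, R2=1 m
For a disk: I = (1/2)*M*R^2, so I_A/I_B = (M1*R1^2)/(M2*R2^2)
M1*R1^2 = 10*9 = 90
M2*R2^2 = 3*1 = 3
I_A/I_B = 90/3 = 30

30


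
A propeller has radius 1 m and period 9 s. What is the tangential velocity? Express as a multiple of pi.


Given: radius r = 1 m, period T = 9 s
Using v = 2*pi*r / T
v = 2*pi*1 / 9
v = 2*pi / 9
v = 2/9*pi m/s

2/9*pi m/s


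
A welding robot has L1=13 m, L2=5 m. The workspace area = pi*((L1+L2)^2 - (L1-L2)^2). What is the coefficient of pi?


Given: L1 = 13, L2 = 5
(L1+L2)^2 = (18)^2 = 324
(L1-L2)^2 = (8)^2 = 64
Difference = 324 - 64 = 260
This equals 4*L1*L2 = 4*13*5 = 260
Workspace area = 260*pi

260


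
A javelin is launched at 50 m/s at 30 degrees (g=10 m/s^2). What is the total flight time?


Given: v0 = 50 m/s, theta = 30 deg, g = 10 m/s^2
sin(30) = 1/2
Using T = 2*v0*sin(theta) / g
T = 2*50*1/2 / 10
T = 50 / 10
T = 5 s

5 s


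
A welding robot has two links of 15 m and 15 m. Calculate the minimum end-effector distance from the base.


Given: L1 = 15 m, L2 = 15 m
For a 2-link planar arm, min reach = |L1 - L2| (second link folded back)
Min reach = |15 - 15|
Min reach = 0 m

0 m


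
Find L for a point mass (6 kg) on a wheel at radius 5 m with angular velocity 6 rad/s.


Given: m = 6 kg, r = 5 m, omega = 6 rad/s
For a point mass: I = m*r^2
I = 6*5^2 = 6*25 = 150
L = I*omega = 150*6
L = 900 kg*m^2/s

900 kg*m^2/s


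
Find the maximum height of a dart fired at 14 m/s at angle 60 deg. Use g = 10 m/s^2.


Given: v0 = 14 m/s, theta = 60 deg, g = 10 m/s^2
sin^2(60) = 3/4
Using H = v0^2 * sin^2(theta) / (2*g)
H = 14^2 * 3/4 / (2*10)
H = 196 * 3/4 / 20
H = 147 / 20
H = 147/20 m

147/20 m


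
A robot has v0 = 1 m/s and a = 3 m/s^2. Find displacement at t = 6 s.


Given: v0 = 1 m/s, a = 3 m/s^2, t = 6 s
Using s = v0*t + (1/2)*a*t^2
s = 1*6 + (1/2)*3*6^2
s = 6 + (1/2)*108
s = 6 + 54
s = 60

60 m


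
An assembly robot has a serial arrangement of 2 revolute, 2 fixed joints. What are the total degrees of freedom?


Given: serial robot with 2 revolute, 2 fixed joints
DOF contribution per joint type: revolute=1, prismatic=1, spherical=3, fixed=0
DOF = 2*1 + 2*0
DOF = 2

2


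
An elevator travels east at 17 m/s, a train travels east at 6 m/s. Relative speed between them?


Given: v_A = 17 m/s east, v_B = 6 m/s east
Both move in the same direction; relative speed = |v_A - v_B|
|17 - 6| = |11|
= 11 m/s

11 m/s


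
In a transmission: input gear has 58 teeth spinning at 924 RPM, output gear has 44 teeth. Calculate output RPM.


Given: N1 = 58 teeth, w1 = 924 RPM, N2 = 44 teeth
Using N1*w1 = N2*w2
w2 = N1*w1 / N2
w2 = 58*924 / 44
w2 = 53592 / 44
w2 = 1218 RPM

1218 RPM


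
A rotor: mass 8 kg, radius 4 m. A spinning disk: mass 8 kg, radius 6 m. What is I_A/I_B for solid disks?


Given: M1=8 kg, R1=4 m, M2=8 kg, R2=6 m
For a disk: I = (1/2)*M*R^2, so I_A/I_B = (M1*R1^2)/(M2*R2^2)
M1*R1^2 = 8*16 = 128
M2*R2^2 = 8*36 = 288
I_A/I_B = 128/288 = 4/9

4/9


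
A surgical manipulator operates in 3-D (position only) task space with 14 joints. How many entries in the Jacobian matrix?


Given: task space dimension = 3, joints = 14
Jacobian is a 3 x 14 matrix
Total entries = rows * columns
Total = 3 * 14
Total = 42

42


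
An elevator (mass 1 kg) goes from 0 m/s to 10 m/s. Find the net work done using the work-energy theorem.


Given: m = 1 kg, v0 = 0 m/s, v = 10 m/s
Using W = (1/2)*m*(v^2 - v0^2)
v^2 = 10^2 = 100
v0^2 = 0^2 = 0
v^2 - v0^2 = 100 - 0 = 100
W = (1/2)*1*100 = 50 J

50 J


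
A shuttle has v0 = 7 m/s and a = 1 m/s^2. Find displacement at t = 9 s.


Given: v0 = 7 m/s, a = 1 m/s^2, t = 9 s
Using s = v0*t + (1/2)*a*t^2
s = 7*9 + (1/2)*1*9^2
s = 63 + (1/2)*81
s = 63 + 81/2
s = 207/2

207/2 m


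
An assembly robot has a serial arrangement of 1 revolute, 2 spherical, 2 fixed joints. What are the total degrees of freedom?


Given: serial robot with 1 revolute, 2 spherical, 2 fixed joints
DOF contribution per joint type: revolute=1, prismatic=1, spherical=3, fixed=0
DOF = 1*1 + 2*3 + 2*0
DOF = 7

7


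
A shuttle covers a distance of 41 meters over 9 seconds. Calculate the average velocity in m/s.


Given: distance d = 41 m, time t = 9 s
Using v = d / t
v = 41 / 9
v = 41/9 m/s

41/9 m/s


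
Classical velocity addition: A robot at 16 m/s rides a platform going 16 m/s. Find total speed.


Given: object velocity = 16 m/s, platform velocity = 16 m/s (same direction)
Using classical velocity addition: v_total = v_object + v_platform
v_total = 16 + 16
v_total = 32 m/s

32 m/s


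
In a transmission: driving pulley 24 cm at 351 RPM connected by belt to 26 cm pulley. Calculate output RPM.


Given: D1 = 24 cm, w1 = 351 RPM, D2 = 26 cm
Using D1*w1 = D2*w2
w2 = D1*w1 / D2
w2 = 24*351 / 26
w2 = 8424 / 26
w2 = 324 RPM

324 RPM


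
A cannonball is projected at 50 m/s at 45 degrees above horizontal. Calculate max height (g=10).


Given: v0 = 50 m/s, theta = 45 deg, g = 10 m/s^2
sin^2(45) = 1/2
Using H = v0^2 * sin^2(theta) / (2*g)
H = 50^2 * 1/2 / (2*10)
H = 2500 * 1/2 / 20
H = 1250 / 20
H = 125/2 m

125/2 m


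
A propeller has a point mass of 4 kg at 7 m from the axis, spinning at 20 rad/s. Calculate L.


Given: m = 4 kg, r = 7 m, omega = 20 rad/s
For a point mass: I = m*r^2
I = 4*7^2 = 4*49 = 196
L = I*omega = 196*20
L = 3920 kg*m^2/s

3920 kg*m^2/s


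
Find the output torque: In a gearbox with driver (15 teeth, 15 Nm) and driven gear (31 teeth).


Given: N1 = 15, N2 = 31, T1 = 15 Nm
Using T2/T1 = N2/N1
T2 = T1 * N2 / N1
T2 = 15 * 31 / 15
T2 = 465 / 15
T2 = 31 Nm

31 Nm


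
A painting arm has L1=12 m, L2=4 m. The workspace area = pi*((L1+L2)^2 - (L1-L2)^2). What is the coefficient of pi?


Given: L1 = 12, L2 = 4
(L1+L2)^2 = (16)^2 = 256
(L1-L2)^2 = (8)^2 = 64
Difference = 256 - 64 = 192
This equals 4*L1*L2 = 4*12*4 = 192
Workspace area = 192*pi

192


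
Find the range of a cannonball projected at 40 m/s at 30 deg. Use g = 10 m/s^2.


Given: v0 = 40 m/s, theta = 30 deg, g = 10 m/s^2
sin(2*30) = sin(60) = sqrt(3)/2
Using R = v0^2 * sin(2*theta) / g
R = 40^2 * (sqrt(3)/2) / 10
R = 1600 * sqrt(3) / 20
R = 80*sqrt(3) m

80*sqrt(3) m


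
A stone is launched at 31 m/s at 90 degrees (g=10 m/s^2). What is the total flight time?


Given: v0 = 31 m/s, theta = 90 deg, g = 10 m/s^2
sin(90) = 1
Using T = 2*v0*sin(theta) / g
T = 2*31*1 / 10
T = 62 / 10
T = 31/5 s

31/5 s


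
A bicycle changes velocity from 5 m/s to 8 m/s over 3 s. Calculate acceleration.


Given: initial velocity v0 = 5 m/s, final velocity v = 8 m/s, time t = 3 s
Using a = (v - v0) / t
a = (8 - 5) / 3
a = 3 / 3
a = 1 m/s^2

1 m/s^2


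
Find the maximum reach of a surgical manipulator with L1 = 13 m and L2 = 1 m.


Given: L1 = 13 m, L2 = 1 m
For a 2-link planar arm, max reach = L1 + L2 (fully extended)
Max reach = 13 + 1
Max reach = 14 m

14 m


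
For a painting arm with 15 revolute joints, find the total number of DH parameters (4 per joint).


Given: 15 joints, 4 DH parameters per joint (d, theta, a, alpha)
Total DH parameters = number_of_joints * 4
Total = 15 * 4
Total = 60

60


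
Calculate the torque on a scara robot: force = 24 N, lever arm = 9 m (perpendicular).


Given: F = 24 N, r = 9 m, angle = 90 deg (perpendicular)
Using tau = F * r * sin(90)
sin(90) = 1
tau = 24 * 9 * 1
tau = 216 Nm

216 Nm


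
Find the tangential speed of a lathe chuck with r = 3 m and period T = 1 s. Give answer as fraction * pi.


Given: radius r = 3 m, period T = 1 s
Using v = 2*pi*r / T
v = 2*pi*3 / 1
v = 6*pi / 1
v = 6*pi m/s

6*pi m/s


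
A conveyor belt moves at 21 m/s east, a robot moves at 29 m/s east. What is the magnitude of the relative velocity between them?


Given: v_A = 21 m/s east, v_B = 29 m/s east
Both move in the same direction; relative speed = |v_A - v_B|
|21 - 29| = |-8|
= 8 m/s

8 m/s


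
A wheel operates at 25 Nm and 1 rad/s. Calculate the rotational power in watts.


Given: tau = 25 Nm, omega = 1 rad/s
Using P = tau * omega
P = 25 * 1
P = 25 W

25 W


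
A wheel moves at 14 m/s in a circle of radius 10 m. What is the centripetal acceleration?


Given: v = 14 m/s, r = 10 m
Using a_c = v^2 / r
a_c = 14^2 / 10
a_c = 196 / 10
a_c = 98/5 m/s^2

98/5 m/s^2


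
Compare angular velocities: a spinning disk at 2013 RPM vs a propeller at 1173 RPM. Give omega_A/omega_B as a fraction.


Given: RPM_A = 2013, RPM_B = 1173
omega = 2*pi*RPM/60, so omega_A/omega_B = RPM_A / RPM_B
omega_A/omega_B = 2013 / 1173
omega_A/omega_B = 671/391

671/391


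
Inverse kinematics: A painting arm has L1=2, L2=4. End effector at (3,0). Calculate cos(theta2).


Given: L1 = 2, L2 = 4, target (x, y) = (3, 0)
Using cos(theta2) = (x^2 + y^2 - L1^2 - L2^2) / (2*L1*L2)
x^2 + y^2 = 3^2 + 0 = 9
L1^2 + L2^2 = 4 + 16 = 20
Numerator = 9 - 20 = -11
Denominator = 2*2*4 = 16
cos(theta2) = -11/16 = -11/16

-11/16


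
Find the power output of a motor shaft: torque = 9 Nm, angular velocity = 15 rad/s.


Given: tau = 9 Nm, omega = 15 rad/s
Using P = tau * omega
P = 9 * 15
P = 135 W

135 W


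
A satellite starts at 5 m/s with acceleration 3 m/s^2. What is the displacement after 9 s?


Given: v0 = 5 m/s, a = 3 m/s^2, t = 9 s
Using s = v0*t + (1/2)*a*t^2
s = 5*9 + (1/2)*3*9^2
s = 45 + (1/2)*243
s = 45 + 243/2
s = 333/2

333/2 m


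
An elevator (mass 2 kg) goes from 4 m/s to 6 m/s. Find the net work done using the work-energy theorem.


Given: m = 2 kg, v0 = 4 m/s, v = 6 m/s
Using W = (1/2)*m*(v^2 - v0^2)
v^2 = 6^2 = 36
v0^2 = 4^2 = 16
v^2 - v0^2 = 36 - 16 = 20
W = (1/2)*2*20 = 20 J

20 J


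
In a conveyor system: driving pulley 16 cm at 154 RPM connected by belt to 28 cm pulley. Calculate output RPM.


Given: D1 = 16 cm, w1 = 154 RPM, D2 = 28 cm
Using D1*w1 = D2*w2
w2 = D1*w1 / D2
w2 = 16*154 / 28
w2 = 2464 / 28
w2 = 88 RPM

88 RPM


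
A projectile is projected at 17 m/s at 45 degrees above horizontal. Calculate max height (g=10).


Given: v0 = 17 m/s, theta = 45 deg, g = 10 m/s^2
sin^2(45) = 1/2
Using H = v0^2 * sin^2(theta) / (2*g)
H = 17^2 * 1/2 / (2*10)
H = 289 * 1/2 / 20
H = 289/2 / 20
H = 289/40 m

289/40 m


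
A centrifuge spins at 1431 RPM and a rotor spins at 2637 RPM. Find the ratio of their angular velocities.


Given: RPM_A = 1431, RPM_B = 2637
omega = 2*pi*RPM/60, so omega_A/omega_B = RPM_A / RPM_B
omega_A/omega_B = 1431 / 2637
omega_A/omega_B = 159/293

159/293


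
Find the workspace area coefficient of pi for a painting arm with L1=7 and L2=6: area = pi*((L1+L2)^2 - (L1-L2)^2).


Given: L1 = 7, L2 = 6
(L1+L2)^2 = (13)^2 = 169
(L1-L2)^2 = (1)^2 = 1
Difference = 169 - 1 = 168
This equals 4*L1*L2 = 4*7*6 = 168
Workspace area = 168*pi

168


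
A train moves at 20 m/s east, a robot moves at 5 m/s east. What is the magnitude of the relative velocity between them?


Given: v_A = 20 m/s east, v_B = 5 m/s east
Both move in the same direction; relative speed = |v_A - v_B|
|20 - 5| = |15|
= 15 m/s

15 m/s


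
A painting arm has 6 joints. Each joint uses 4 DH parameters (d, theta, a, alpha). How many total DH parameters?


Given: 6 joints, 4 DH parameters per joint (d, theta, a, alpha)
Total DH parameters = number_of_joints * 4
Total = 6 * 4
Total = 24

24


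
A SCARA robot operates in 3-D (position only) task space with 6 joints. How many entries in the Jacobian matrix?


Given: task space dimension = 3, joints = 6
Jacobian is a 3 x 6 matrix
Total entries = rows * columns
Total = 3 * 6
Total = 18

18


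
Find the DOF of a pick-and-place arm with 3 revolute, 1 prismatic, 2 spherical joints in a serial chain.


Given: serial robot with 3 revolute, 1 prismatic, 2 spherical joints
DOF contribution per joint type: revolute=1, prismatic=1, spherical=3, fixed=0
DOF = 3*1 + 1*1 + 2*3
DOF = 10

10


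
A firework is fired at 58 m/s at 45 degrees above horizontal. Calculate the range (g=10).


Given: v0 = 58 m/s, theta = 45 deg, g = 10 m/s^2
sin(2*45) = sin(90) = 1
Using R = v0^2 * sin(2*theta) / g
R = 58^2 * 1 / 10
R = 3364 / 10
R = 1682/5 m

1682/5 m


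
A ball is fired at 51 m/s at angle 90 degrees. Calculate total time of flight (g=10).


Given: v0 = 51 m/s, theta = 90 deg, g = 10 m/s^2
sin(90) = 1
Using T = 2*v0*sin(theta) / g
T = 2*51*1 / 10
T = 102 / 10
T = 51/5 s

51/5 s


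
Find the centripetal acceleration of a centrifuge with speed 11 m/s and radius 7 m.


Given: v = 11 m/s, r = 7 m
Using a_c = v^2 / r
a_c = 11^2 / 7
a_c = 121 / 7
a_c = 121/7 m/s^2

121/7 m/s^2


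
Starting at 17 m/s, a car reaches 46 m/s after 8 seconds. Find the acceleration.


Given: initial velocity v0 = 17 m/s, final velocity v = 46 m/s, time t = 8 s
Using a = (v - v0) / t
a = (46 - 17) / 8
a = 29 / 8
a = 29/8 m/s^2

29/8 m/s^2


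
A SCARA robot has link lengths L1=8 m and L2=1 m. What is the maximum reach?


Given: L1 = 8 m, L2 = 1 m
For a 2-link planar arm, max reach = L1 + L2 (fully extended)
Max reach = 8 + 1
Max reach = 9 m

9 m


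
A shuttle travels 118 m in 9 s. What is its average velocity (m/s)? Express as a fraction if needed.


Given: distance d = 118 m, time t = 9 s
Using v = d / t
v = 118 / 9
v = 118/9 m/s

118/9 m/s


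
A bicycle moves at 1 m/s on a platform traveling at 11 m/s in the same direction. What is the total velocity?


Given: object velocity = 1 m/s, platform velocity = 11 m/s (same direction)
Using classical velocity addition: v_total = v_object + v_platform
v_total = 1 + 11
v_total = 12 m/s

12 m/s


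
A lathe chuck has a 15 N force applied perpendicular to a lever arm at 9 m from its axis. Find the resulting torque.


Given: F = 15 N, r = 9 m, angle = 90 deg (perpendicular)
Using tau = F * r * sin(90)
sin(90) = 1
tau = 15 * 9 * 1
tau = 135 Nm

135 Nm


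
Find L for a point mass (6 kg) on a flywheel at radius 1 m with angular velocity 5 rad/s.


Given: m = 6 kg, r = 1 m, omega = 5 rad/s
For a point mass: I = m*r^2
I = 6*1^2 = 6*1 = 6
L = I*omega = 6*5
L = 30 kg*m^2/s

30 kg*m^2/s


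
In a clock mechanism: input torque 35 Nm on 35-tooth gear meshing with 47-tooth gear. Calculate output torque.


Given: N1 = 35, N2 = 47, T1 = 35 Nm
Using T2/T1 = N2/N1
T2 = T1 * N2 / N1
T2 = 35 * 47 / 35
T2 = 1645 / 35
T2 = 47 Nm

47 Nm


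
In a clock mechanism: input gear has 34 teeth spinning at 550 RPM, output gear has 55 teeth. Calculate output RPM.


Given: N1 = 34 teeth, w1 = 550 RPM, N2 = 55 teeth
Using N1*w1 = N2*w2
w2 = N1*w1 / N2
w2 = 34*550 / 55
w2 = 18700 / 55
w2 = 340 RPM

340 RPM


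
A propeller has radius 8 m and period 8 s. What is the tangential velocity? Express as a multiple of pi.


Given: radius r = 8 m, period T = 8 s
Using v = 2*pi*r / T
v = 2*pi*8 / 8
v = 16*pi / 8
v = 2*pi m/s

2*pi m/s


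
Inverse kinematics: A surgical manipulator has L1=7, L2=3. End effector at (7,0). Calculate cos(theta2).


Given: L1 = 7, L2 = 3, target (x, y) = (7, 0)
Using cos(theta2) = (x^2 + y^2 - L1^2 - L2^2) / (2*L1*L2)
x^2 + y^2 = 7^2 + 0 = 49
L1^2 + L2^2 = 49 + 9 = 58
Numerator = 49 - 58 = -9
Denominator = 2*7*3 = 42
cos(theta2) = -9/42 = -3/14

-3/14


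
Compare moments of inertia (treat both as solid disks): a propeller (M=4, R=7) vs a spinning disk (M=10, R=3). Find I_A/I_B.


Given: M1=4 kg, R1=7 m, M2=10 kg, R2=3 m
For a disk: I = (1/2)*M*R^2, so I_A/I_B = (M1*R1^2)/(M2*R2^2)
M1*R1^2 = 4*49 = 196
M2*R2^2 = 10*9 = 90
I_A/I_B = 196/90 = 98/45

98/45


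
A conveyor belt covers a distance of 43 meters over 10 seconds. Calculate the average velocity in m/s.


Given: distance d = 43 m, time t = 10 s
Using v = d / t
v = 43 / 10
v = 43/10 m/s

43/10 m/s


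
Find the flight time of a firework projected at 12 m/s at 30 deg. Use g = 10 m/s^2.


Given: v0 = 12 m/s, theta = 30 deg, g = 10 m/s^2
sin(30) = 1/2
Using T = 2*v0*sin(theta) / g
T = 2*12*1/2 / 10
T = 12 / 10
T = 6/5 s

6/5 s


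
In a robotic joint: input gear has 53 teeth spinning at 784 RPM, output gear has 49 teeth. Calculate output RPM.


Given: N1 = 53 teeth, w1 = 784 RPM, N2 = 49 teeth
Using N1*w1 = N2*w2
w2 = N1*w1 / N2
w2 = 53*784 / 49
w2 = 41552 / 49
w2 = 848 RPM

848 RPM


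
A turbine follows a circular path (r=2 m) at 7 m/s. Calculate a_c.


Given: v = 7 m/s, r = 2 m
Using a_c = v^2 / r
a_c = 7^2 / 2
a_c = 49 / 2
a_c = 49/2 m/s^2

49/2 m/s^2


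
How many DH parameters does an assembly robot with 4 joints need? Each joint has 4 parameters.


Given: 4 joints, 4 DH parameters per joint (d, theta, a, alpha)
Total DH parameters = number_of_joints * 4
Total = 4 * 4
Total = 16

16


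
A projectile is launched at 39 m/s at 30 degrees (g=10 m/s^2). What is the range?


Given: v0 = 39 m/s, theta = 30 deg, g = 10 m/s^2
sin(2*30) = sin(60) = sqrt(3)/2
Using R = v0^2 * sin(2*theta) / g
R = 39^2 * (sqrt(3)/2) / 10
R = 1521 * sqrt(3) / 20
R = 1521/20*sqrt(3) m

1521/20*sqrt(3) m


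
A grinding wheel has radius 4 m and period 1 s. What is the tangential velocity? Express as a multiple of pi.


Given: radius r = 4 m, period T = 1 s
Using v = 2*pi*r / T
v = 2*pi*4 / 1
v = 8*pi / 1
v = 8*pi m/s

8*pi m/s


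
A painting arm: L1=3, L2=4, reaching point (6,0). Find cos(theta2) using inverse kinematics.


Given: L1 = 3, L2 = 4, target (x, y) = (6, 0)
Using cos(theta2) = (x^2 + y^2 - L1^2 - L2^2) / (2*L1*L2)
x^2 + y^2 = 6^2 + 0 = 36
L1^2 + L2^2 = 9 + 16 = 25
Numerator = 36 - 25 = 11
Denominator = 2*3*4 = 24
cos(theta2) = 11/24 = 11/24

11/24


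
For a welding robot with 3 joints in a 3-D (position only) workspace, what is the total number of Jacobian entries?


Given: task space dimension = 3, joints = 3
Jacobian is a 3 x 3 matrix
Total entries = rows * columns
Total = 3 * 3
Total = 9

9


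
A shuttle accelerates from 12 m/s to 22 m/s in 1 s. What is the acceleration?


Given: initial velocity v0 = 12 m/s, final velocity v = 22 m/s, time t = 1 s
Using a = (v - v0) / t
a = (22 - 12) / 1
a = 10 / 1
a = 10 m/s^2

10 m/s^2


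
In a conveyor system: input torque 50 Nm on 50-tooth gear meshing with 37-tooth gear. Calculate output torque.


Given: N1 = 50, N2 = 37, T1 = 50 Nm
Using T2/T1 = N2/N1
T2 = T1 * N2 / N1
T2 = 50 * 37 / 50
T2 = 1850 / 50
T2 = 37 Nm

37 Nm


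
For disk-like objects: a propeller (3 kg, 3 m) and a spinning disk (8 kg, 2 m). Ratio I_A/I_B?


Given: M1=3 kg, R1=3 m, M2=8 kg, R2=2 m
For a disk: I = (1/2)*M*R^2, so I_A/I_B = (M1*R1^2)/(M2*R2^2)
M1*R1^2 = 3*9 = 27
M2*R2^2 = 8*4 = 32
I_A/I_B = 27/32 = 27/32

27/32


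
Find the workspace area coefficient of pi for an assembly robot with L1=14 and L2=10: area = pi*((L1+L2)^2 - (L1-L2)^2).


Given: L1 = 14, L2 = 10
(L1+L2)^2 = (24)^2 = 576
(L1-L2)^2 = (4)^2 = 16
Difference = 576 - 16 = 560
This equals 4*L1*L2 = 4*14*10 = 560
Workspace area = 560*pi

560


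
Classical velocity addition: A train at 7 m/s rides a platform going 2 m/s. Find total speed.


Given: object velocity = 7 m/s, platform velocity = 2 m/s (same direction)
Using classical velocity addition: v_total = v_object + v_platform
v_total = 7 + 2
v_total = 9 m/s

9 m/s


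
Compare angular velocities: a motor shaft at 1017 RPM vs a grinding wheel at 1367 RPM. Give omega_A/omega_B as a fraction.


Given: RPM_A = 1017, RPM_B = 1367
omega = 2*pi*RPM/60, so omega_A/omega_B = RPM_A / RPM_B
omega_A/omega_B = 1017 / 1367
omega_A/omega_B = 1017/1367

1017/1367


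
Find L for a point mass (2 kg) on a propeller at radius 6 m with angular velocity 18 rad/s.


Given: m = 2 kg, r = 6 m, omega = 18 rad/s
For a point mass: I = m*r^2
I = 2*6^2 = 2*36 = 72
L = I*omega = 72*18
L = 1296 kg*m^2/s

1296 kg*m^2/s


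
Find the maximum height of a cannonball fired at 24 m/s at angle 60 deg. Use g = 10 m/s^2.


Given: v0 = 24 m/s, theta = 60 deg, g = 10 m/s^2
sin^2(60) = 3/4
Using H = v0^2 * sin^2(theta) / (2*g)
H = 24^2 * 3/4 / (2*10)
H = 576 * 3/4 / 20
H = 432 / 20
H = 108/5 m

108/5 m


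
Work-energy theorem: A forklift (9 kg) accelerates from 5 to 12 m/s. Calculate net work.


Given: m = 9 kg, v0 = 5 m/s, v = 12 m/s
Using W = (1/2)*m*(v^2 - v0^2)
v^2 = 12^2 = 144
v0^2 = 5^2 = 25
v^2 - v0^2 = 144 - 25 = 119
W = (1/2)*9*119 = 1071/2 J

1071/2 J


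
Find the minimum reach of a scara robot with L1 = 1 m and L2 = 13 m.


Given: L1 = 1 m, L2 = 13 m
For a 2-link planar arm, min reach = |L1 - L2| (second link folded back)
Min reach = |1 - 13|
Min reach = 12 m

12 m


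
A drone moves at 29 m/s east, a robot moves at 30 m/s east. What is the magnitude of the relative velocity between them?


Given: v_A = 29 m/s east, v_B = 30 m/s east
Both move in the same direction; relative speed = |v_A - v_B|
|29 - 30| = |-1|
= 1 m/s

1 m/s


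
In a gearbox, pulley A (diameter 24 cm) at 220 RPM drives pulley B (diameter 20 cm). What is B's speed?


Given: D1 = 24 cm, w1 = 220 RPM, D2 = 20 cm
Using D1*w1 = D2*w2
w2 = D1*w1 / D2
w2 = 24*220 / 20
w2 = 5280 / 20
w2 = 264 RPM

264 RPM


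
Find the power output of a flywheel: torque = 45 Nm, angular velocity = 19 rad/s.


Given: tau = 45 Nm, omega = 19 rad/s
Using P = tau * omega
P = 45 * 19
P = 855 W

855 W


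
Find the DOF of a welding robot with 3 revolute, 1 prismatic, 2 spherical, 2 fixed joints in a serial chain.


Given: serial robot with 3 revolute, 1 prismatic, 2 spherical, 2 fixed joints
DOF contribution per joint type: revolute=1, prismatic=1, spherical=3, fixed=0
DOF = 3*1 + 1*1 + 2*3 + 2*0
DOF = 10

10


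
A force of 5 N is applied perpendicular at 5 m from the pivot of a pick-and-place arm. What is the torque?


Given: F = 5 N, r = 5 m, angle = 90 deg (perpendicular)
Using tau = F * r * sin(90)
sin(90) = 1
tau = 5 * 5 * 1
tau = 25 Nm

25 Nm


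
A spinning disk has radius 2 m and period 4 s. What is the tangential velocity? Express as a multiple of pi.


Given: radius r = 2 m, period T = 4 s
Using v = 2*pi*r / T
v = 2*pi*2 / 4
v = 4*pi / 4
v = 1*pi m/s

1*pi m/s


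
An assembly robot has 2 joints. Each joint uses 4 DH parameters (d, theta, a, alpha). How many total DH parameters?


Given: 2 joints, 4 DH parameters per joint (d, theta, a, alpha)
Total DH parameters = number_of_joints * 4
Total = 2 * 4
Total = 8

8


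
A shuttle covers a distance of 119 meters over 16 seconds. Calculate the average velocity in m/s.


Given: distance d = 119 m, time t = 16 s
Using v = d / t
v = 119 / 16
v = 119/16 m/s

119/16 m/s


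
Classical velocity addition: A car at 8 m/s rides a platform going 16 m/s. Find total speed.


Given: object velocity = 8 m/s, platform velocity = 16 m/s (same direction)
Using classical velocity addition: v_total = v_object + v_platform
v_total = 8 + 16
v_total = 24 m/s

24 m/s


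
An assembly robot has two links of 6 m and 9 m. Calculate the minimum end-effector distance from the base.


Given: L1 = 6 m, L2 = 9 m
For a 2-link planar arm, min reach = |L1 - L2| (second link folded back)
Min reach = |6 - 9|
Min reach = 3 m

3 m


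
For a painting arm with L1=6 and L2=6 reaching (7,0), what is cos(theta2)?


Given: L1 = 6, L2 = 6, target (x, y) = (7, 0)
Using cos(theta2) = (x^2 + y^2 - L1^2 - L2^2) / (2*L1*L2)
x^2 + y^2 = 7^2 + 0 = 49
L1^2 + L2^2 = 36 + 36 = 72
Numerator = 49 - 72 = -23
Denominator = 2*6*6 = 72
cos(theta2) = -23/72 = -23/72

-23/72


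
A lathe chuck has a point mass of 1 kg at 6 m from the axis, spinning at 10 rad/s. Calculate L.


Given: m = 1 kg, r = 6 m, omega = 10 rad/s
For a point mass: I = m*r^2
I = 1*6^2 = 1*36 = 36
L = I*omega = 36*10
L = 360 kg*m^2/s

360 kg*m^2/s


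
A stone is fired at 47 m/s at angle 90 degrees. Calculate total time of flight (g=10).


Given: v0 = 47 m/s, theta = 90 deg, g = 10 m/s^2
sin(90) = 1
Using T = 2*v0*sin(theta) / g
T = 2*47*1 / 10
T = 94 / 10
T = 47/5 s

47/5 s


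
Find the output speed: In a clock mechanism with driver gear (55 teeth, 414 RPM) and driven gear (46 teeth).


Given: N1 = 55 teeth, w1 = 414 RPM, N2 = 46 teeth
Using N1*w1 = N2*w2
w2 = N1*w1 / N2
w2 = 55*414 / 46
w2 = 22770 / 46
w2 = 495 RPM

495 RPM


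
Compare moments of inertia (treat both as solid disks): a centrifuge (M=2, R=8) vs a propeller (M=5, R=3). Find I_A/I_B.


Given: M1=2 kg, R1=8 m, M2=5 kg, R2=3 m
For a disk: I = (1/2)*M*R^2, so I_A/I_B = (M1*R1^2)/(M2*R2^2)
M1*R1^2 = 2*64 = 128
M2*R2^2 = 5*9 = 45
I_A/I_B = 128/45 = 128/45

128/45


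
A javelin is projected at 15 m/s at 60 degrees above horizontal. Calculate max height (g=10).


Given: v0 = 15 m/s, theta = 60 deg, g = 10 m/s^2
sin^2(60) = 3/4
Using H = v0^2 * sin^2(theta) / (2*g)
H = 15^2 * 3/4 / (2*10)
H = 225 * 3/4 / 20
H = 675/4 / 20
H = 135/16 m

135/16 m


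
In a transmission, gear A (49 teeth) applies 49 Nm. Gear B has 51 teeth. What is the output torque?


Given: N1 = 49, N2 = 51, T1 = 49 Nm
Using T2/T1 = N2/N1
T2 = T1 * N2 / N1
T2 = 49 * 51 / 49
T2 = 2499 / 49
T2 = 51 Nm

51 Nm


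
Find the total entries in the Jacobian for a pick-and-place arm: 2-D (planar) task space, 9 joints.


Given: task space dimension = 2, joints = 9
Jacobian is a 2 x 9 matrix
Total entries = rows * columns
Total = 2 * 9
Total = 18

18


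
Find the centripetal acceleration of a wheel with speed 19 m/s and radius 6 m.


Given: v = 19 m/s, r = 6 m
Using a_c = v^2 / r
a_c = 19^2 / 6
a_c = 361 / 6
a_c = 361/6 m/s^2

361/6 m/s^2


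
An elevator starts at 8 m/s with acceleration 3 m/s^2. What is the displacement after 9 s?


Given: v0 = 8 m/s, a = 3 m/s^2, t = 9 s
Using s = v0*t + (1/2)*a*t^2
s = 8*9 + (1/2)*3*9^2
s = 72 + (1/2)*243
s = 72 + 243/2
s = 387/2

387/2 m


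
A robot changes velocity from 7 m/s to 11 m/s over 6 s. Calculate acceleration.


Given: initial velocity v0 = 7 m/s, final velocity v = 11 m/s, time t = 6 s
Using a = (v - v0) / t
a = (11 - 7) / 6
a = 4 / 6
a = 2/3 m/s^2

2/3 m/s^2


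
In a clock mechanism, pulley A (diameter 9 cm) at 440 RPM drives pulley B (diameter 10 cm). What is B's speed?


Given: D1 = 9 cm, w1 = 440 RPM, D2 = 10 cm
Using D1*w1 = D2*w2
w2 = D1*w1 / D2
w2 = 9*440 / 10
w2 = 3960 / 10
w2 = 396 RPM

396 RPM


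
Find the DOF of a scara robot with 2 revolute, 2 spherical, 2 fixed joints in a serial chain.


Given: serial robot with 2 revolute, 2 spherical, 2 fixed joints
DOF contribution per joint type: revolute=1, prismatic=1, spherical=3, fixed=0
DOF = 2*1 + 2*3 + 2*0
DOF = 8

8


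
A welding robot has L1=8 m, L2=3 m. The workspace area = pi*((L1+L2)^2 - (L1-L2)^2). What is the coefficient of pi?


Given: L1 = 8, L2 = 3
(L1+L2)^2 = (11)^2 = 121
(L1-L2)^2 = (5)^2 = 25
Difference = 121 - 25 = 96
This equals 4*L1*L2 = 4*8*3 = 96
Workspace area = 96*pi

96


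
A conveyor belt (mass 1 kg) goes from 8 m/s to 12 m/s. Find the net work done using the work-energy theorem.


Given: m = 1 kg, v0 = 8 m/s, v = 12 m/s
Using W = (1/2)*m*(v^2 - v0^2)
v^2 = 12^2 = 144
v0^2 = 8^2 = 64
v^2 - v0^2 = 144 - 64 = 80
W = (1/2)*1*80 = 40 J

40 J


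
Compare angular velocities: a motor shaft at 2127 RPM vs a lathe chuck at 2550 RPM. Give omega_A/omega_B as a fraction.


Given: RPM_A = 2127, RPM_B = 2550
omega = 2*pi*RPM/60, so omega_A/omega_B = RPM_A / RPM_B
omega_A/omega_B = 2127 / 2550
omega_A/omega_B = 709/850

709/850


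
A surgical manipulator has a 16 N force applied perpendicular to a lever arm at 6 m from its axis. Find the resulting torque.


Given: F = 16 N, r = 6 m, angle = 90 deg (perpendicular)
Using tau = F * r * sin(90)
sin(90) = 1
tau = 16 * 6 * 1
tau = 96 Nm

96 Nm


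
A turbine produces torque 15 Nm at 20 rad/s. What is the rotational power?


Given: tau = 15 Nm, omega = 20 rad/s
Using P = tau * omega
P = 15 * 20
P = 300 W

300 W


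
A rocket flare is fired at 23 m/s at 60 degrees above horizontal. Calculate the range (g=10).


Given: v0 = 23 m/s, theta = 60 deg, g = 10 m/s^2
sin(2*60) = sin(120) = sqrt(3)/2
Using R = v0^2 * sin(2*theta) / g
R = 23^2 * (sqrt(3)/2) / 10
R = 529 * sqrt(3) / 20
R = 529/20*sqrt(3) m

529/20*sqrt(3) m


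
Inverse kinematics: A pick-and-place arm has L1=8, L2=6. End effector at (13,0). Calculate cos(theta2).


Given: L1 = 8, L2 = 6, target (x, y) = (13, 0)
Using cos(theta2) = (x^2 + y^2 - L1^2 - L2^2) / (2*L1*L2)
x^2 + y^2 = 13^2 + 0 = 169
L1^2 + L2^2 = 64 + 36 = 100
Numerator = 169 - 100 = 69
Denominator = 2*8*6 = 96
cos(theta2) = 69/96 = 23/32

23/32


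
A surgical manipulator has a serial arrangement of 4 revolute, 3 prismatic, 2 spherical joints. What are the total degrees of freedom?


Given: serial robot with 4 revolute, 3 prismatic, 2 spherical joints
DOF contribution per joint type: revolute=1, prismatic=1, spherical=3, fixed=0
DOF = 4*1 + 3*1 + 2*3
DOF = 13

13


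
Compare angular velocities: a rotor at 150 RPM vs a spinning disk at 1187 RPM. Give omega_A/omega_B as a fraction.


Given: RPM_A = 150, RPM_B = 1187
omega = 2*pi*RPM/60, so omega_A/omega_B = RPM_A / RPM_B
omega_A/omega_B = 150 / 1187
omega_A/omega_B = 150/1187

150/1187


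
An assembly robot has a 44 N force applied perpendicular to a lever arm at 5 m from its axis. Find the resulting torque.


Given: F = 44 N, r = 5 m, angle = 90 deg (perpendicular)
Using tau = F * r * sin(90)
sin(90) = 1
tau = 44 * 5 * 1
tau = 220 Nm

220 Nm


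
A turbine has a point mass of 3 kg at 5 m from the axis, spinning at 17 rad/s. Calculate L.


Given: m = 3 kg, r = 5 m, omega = 17 rad/s
For a point mass: I = m*r^2
I = 3*5^2 = 3*25 = 75
L = I*omega = 75*17
L = 1275 kg*m^2/s

1275 kg*m^2/s


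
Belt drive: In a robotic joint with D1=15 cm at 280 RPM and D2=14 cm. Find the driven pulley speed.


Given: D1 = 15 cm, w1 = 280 RPM, D2 = 14 cm
Using D1*w1 = D2*w2
w2 = D1*w1 / D2
w2 = 15*280 / 14
w2 = 4200 / 14
w2 = 300 RPM

300 RPM


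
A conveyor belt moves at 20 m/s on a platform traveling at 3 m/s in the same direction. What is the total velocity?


Given: object velocity = 20 m/s, platform velocity = 3 m/s (same direction)
Using classical velocity addition: v_total = v_object + v_platform
v_total = 20 + 3
v_total = 23 m/s

23 m/s


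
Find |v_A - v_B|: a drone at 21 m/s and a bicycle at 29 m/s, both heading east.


Given: v_A = 21 m/s east, v_B = 29 m/s east
Both move in the same direction; relative speed = |v_A - v_B|
|21 - 29| = |-8|
= 8 m/s

8 m/s


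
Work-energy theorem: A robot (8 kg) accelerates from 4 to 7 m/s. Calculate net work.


Given: m = 8 kg, v0 = 4 m/s, v = 7 m/s
Using W = (1/2)*m*(v^2 - v0^2)
v^2 = 7^2 = 49
v0^2 = 4^2 = 16
v^2 - v0^2 = 49 - 16 = 33
W = (1/2)*8*33 = 132 J

132 J


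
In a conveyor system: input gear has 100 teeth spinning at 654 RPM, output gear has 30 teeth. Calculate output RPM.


Given: N1 = 100 teeth, w1 = 654 RPM, N2 = 30 teeth
Using N1*w1 = N2*w2
w2 = N1*w1 / N2
w2 = 100*654 / 30
w2 = 65400 / 30
w2 = 2180 RPM

2180 RPM


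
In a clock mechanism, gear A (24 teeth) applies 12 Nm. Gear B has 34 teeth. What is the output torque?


Given: N1 = 24, N2 = 34, T1 = 12 Nm
Using T2/T1 = N2/N1
T2 = T1 * N2 / N1
T2 = 12 * 34 / 24
T2 = 408 / 24
T2 = 17 Nm

17 Nm


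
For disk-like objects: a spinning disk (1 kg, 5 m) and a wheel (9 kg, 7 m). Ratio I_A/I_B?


Given: M1=1 kg, R1=5 m, M2=9 kg, R2=7 m
For a disk: I = (1/2)*M*R^2, so I_A/I_B = (M1*R1^2)/(M2*R2^2)
M1*R1^2 = 1*25 = 25
M2*R2^2 = 9*49 = 441
I_A/I_B = 25/441 = 25/441

25/441


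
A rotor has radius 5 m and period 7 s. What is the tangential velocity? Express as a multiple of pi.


Given: radius r = 5 m, period T = 7 s
Using v = 2*pi*r / T
v = 2*pi*5 / 7
v = 10*pi / 7
v = 10/7*pi m/s

10/7*pi m/s
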